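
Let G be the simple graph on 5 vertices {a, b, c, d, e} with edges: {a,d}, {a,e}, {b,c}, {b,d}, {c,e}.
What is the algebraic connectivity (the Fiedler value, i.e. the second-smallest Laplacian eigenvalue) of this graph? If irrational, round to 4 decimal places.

1.3820

With the vertex order [a, b, c, d, e], the degrees are [2, 2, 2, 2, 2], giving D = diag(2, 2, 2, 2, 2) and L = D - A. The smallest Laplacian eigenvalue is always 0. The next one, lambda_2 = 1.3820, measures how hard the graph is to disconnect: larger values mean better connectivity. The eigenvalues sum to 10, which equals trace(L) = 2|E|.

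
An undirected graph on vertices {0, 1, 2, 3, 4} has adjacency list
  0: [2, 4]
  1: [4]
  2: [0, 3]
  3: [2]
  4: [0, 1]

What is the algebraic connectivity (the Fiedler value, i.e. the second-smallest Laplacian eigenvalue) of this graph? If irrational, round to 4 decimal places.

0.3820

Reading degrees in the order [0, 1, 2, 3, 4] gives [2, 1, 2, 1, 2]; set D = diag(2, 1, 2, 1, 2) and form L = D - A. Computing the eigenvalues of L and sorting gives [0, 0.3820, 1.3820, 2.6180, 3.6180]. The Fiedler value lambda_2 = 0.3820 is strictly positive, so the graph is connected. The largest eigenvalue, 3.6180, is at most the vertex count 5.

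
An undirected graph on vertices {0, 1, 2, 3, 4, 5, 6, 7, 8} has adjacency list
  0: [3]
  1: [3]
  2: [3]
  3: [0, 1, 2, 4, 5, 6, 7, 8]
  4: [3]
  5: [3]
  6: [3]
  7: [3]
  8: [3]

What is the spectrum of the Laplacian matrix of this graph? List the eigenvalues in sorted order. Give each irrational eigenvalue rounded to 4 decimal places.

[0, 1, 1, 1, 1, 1, 1, 1, 9]

Reading degrees in the order [0, 1, 2, 3, 4, 5, 6, 7, 8] gives [1, 1, 1, 8, 1, 1, 1, 1, 1]; set D = diag(1, 1, 1, 8, 1, 1, 1, 1, 1) and form L = D - A. Diagonalising L (or applying a numerical eigensolver to the 9x9 matrix) gives the spectrum above. The eigenvalues sum to 16, which equals trace(L) = 2|E|. The largest eigenvalue, 9, is at most the vertex count 9.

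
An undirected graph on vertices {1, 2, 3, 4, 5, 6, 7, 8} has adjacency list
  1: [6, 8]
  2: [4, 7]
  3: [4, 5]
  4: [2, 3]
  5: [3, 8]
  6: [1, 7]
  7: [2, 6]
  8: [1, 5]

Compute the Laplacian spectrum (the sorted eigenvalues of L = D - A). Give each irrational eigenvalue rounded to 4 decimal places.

[0, 0.5858, 0.5858, 2, 2, 3.4142, 3.4142, 4]

Each diagonal entry of L is the vertex degree and each off-diagonal entry is -1 where an edge is present, 0 otherwise; in the order [1, 2, 3, 4, 5, 6, 7, 8] the diagonal is [2, 2, 2, 2, 2, 2, 2, 2]. Diagonalising L (or applying a numerical eigensolver to the 8x8 matrix) gives the spectrum above. By the matrix-tree theorem the graph has (1/8) * product of the nonzero eigenvalues = 8 spanning trees.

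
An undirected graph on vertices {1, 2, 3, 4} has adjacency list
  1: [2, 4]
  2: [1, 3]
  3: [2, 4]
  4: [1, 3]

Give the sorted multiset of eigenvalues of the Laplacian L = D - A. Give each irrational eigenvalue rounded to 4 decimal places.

Each diagonal entry of L is the vertex degree and each off-diagonal entry is -1 where an edge is present, 0 otherwise; in the order [1, 2, 3, 4] the diagonal is [2, 2, 2, 2]. L is symmetric positive semidefinite, so every eigenvalue is real and nonnegative. The single zero eigenvalue shows the graph is connected. By the matrix-tree theorem the graph has (1/4) * product of the nonzero eigenvalues = 4 spanning trees.

[0, 2, 2, 4]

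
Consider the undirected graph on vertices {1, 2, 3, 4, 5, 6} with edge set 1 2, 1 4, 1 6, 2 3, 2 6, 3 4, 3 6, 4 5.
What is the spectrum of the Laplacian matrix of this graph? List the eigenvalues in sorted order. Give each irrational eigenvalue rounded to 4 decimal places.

[0, 0.7639, 3, 3, 4, 5.2361]

Reading degrees in the order [1, 2, 3, 4, 5, 6] gives [3, 3, 3, 3, 1, 3]; set D = diag(3, 3, 3, 3, 1, 3) and form L = D - A. Diagonalising L (or applying a numerical eigensolver to the 6x6 matrix) gives the spectrum above. The single zero eigenvalue shows the graph is connected.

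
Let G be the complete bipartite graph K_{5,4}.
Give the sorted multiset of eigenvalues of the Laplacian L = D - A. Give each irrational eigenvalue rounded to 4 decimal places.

The graph has 9 vertices and degree multiset [5, 5, 5, 5, 4, 4, 4, 4, 4]; D is the diagonal matrix of degrees and L = D - A. L is symmetric positive semidefinite, so every eigenvalue is real and nonnegative. The single zero eigenvalue shows the graph is connected.

[0, 4, 4, 4, 4, 5, 5, 5, 9]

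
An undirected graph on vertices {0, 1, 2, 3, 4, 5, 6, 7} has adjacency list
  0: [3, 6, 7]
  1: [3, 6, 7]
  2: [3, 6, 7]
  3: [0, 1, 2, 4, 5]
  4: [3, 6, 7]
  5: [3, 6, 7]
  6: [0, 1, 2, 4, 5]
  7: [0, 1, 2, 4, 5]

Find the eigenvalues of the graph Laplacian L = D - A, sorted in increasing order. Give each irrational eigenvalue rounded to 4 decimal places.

With the vertex order [0, 1, 2, 3, 4, 5, 6, 7], the degrees are [3, 3, 3, 5, 3, 3, 5, 5], giving D = diag(3, 3, 3, 5, 3, 3, 5, 5) and L = D - A. L is symmetric positive semidefinite, so every eigenvalue is real and nonnegative. The largest eigenvalue, 8, is at most the vertex count 8.

[0, 3, 3, 3, 3, 5, 5, 8]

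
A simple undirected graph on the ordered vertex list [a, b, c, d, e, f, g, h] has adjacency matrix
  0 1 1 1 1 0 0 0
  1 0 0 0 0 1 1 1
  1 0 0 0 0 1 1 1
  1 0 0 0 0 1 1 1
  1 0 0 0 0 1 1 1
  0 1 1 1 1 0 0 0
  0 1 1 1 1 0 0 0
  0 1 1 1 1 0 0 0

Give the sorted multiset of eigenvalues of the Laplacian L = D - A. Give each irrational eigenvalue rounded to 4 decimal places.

Reading degrees in the order [a, b, c, d, e, f, g, h] gives [4, 4, 4, 4, 4, 4, 4, 4]; set D = diag(4, 4, 4, 4, 4, 4, 4, 4) and form L = D - A. Diagonalising L (or applying a numerical eigensolver to the 8x8 matrix) gives the spectrum above. The single zero eigenvalue shows the graph is connected. The eigenvalues sum to 32, which equals trace(L) = 2|E|.

[0, 4, 4, 4, 4, 4, 4, 8]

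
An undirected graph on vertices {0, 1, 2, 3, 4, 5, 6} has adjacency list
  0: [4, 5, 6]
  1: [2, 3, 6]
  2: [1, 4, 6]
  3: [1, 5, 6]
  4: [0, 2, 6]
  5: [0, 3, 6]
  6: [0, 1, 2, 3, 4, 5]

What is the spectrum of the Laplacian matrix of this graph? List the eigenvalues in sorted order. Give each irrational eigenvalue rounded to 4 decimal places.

With the vertex order [0, 1, 2, 3, 4, 5, 6], the degrees are [3, 3, 3, 3, 3, 3, 6], giving D = diag(3, 3, 3, 3, 3, 3, 6) and L = D - A. Since every row of L sums to 0, the all-ones vector is in the kernel and 0 is an eigenvalue. The single zero eigenvalue shows the graph is connected.

[0, 2, 2, 4, 4, 5, 7]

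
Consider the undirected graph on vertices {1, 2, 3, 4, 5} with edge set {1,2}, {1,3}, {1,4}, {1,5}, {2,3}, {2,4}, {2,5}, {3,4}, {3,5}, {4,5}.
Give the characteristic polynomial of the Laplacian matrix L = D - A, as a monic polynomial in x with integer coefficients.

Each diagonal entry of L is the vertex degree and each off-diagonal entry is -1 where an edge is present, 0 otherwise; in the order [1, 2, 3, 4, 5] the diagonal is [4, 4, 4, 4, 4]. Computing det(xI - L) by cofactor expansion (or equivalently via sum-over-permutations) gives x^5 - 20x^4 + 150x^3 - 500x^2 + 625x. Since p(0) = det(-L) = 0, x divides p(x). The eigenvalues sum to 20, which equals trace(L) = 2|E|.

x^5 - 20x^4 + 150x^3 - 500x^2 + 625x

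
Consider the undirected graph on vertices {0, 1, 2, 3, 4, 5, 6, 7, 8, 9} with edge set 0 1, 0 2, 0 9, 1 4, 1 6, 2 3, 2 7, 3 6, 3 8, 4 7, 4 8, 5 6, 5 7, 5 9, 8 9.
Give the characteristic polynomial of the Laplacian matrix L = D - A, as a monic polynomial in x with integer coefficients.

x^10 - 30x^9 + 390x^8 - 2880x^7 + 13305x^6 - 39882x^5 + 77640x^4 - 94800x^3 + 66000x^2 - 20000x

Reading degrees in the order [0, 1, 2, 3, 4, 5, 6, 7, 8, 9] gives [3, 3, 3, 3, 3, 3, 3, 3, 3, 3]; set D = diag(3, 3, 3, 3, 3, 3, 3, 3, 3, 3) and form L = D - A. The eigenvalues of L are [0, 2, 2, 2, 2, 2, 5, 5, 5, 5]; the characteristic polynomial is the product of (x - lambda_i), which multiplies out to x^10 - 30x^9 + 390x^8 - 2880x^7 + 13305x^6 - 39882x^5 + 77640x^4 - 94800x^3 + 66000x^2 - 20000x. Since p(0) = det(-L) = 0, x divides p(x). The eigenvalues sum to 30, which equals trace(L) = 2|E|.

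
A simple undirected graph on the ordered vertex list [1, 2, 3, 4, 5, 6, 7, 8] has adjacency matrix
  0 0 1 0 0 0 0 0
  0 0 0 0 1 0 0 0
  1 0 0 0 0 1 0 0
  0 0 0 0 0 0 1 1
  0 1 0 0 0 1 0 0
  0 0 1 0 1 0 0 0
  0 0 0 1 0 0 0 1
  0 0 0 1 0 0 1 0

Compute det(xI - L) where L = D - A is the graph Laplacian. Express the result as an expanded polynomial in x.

x^8 - 14x^7 + 78x^6 - 218x^5 + 314x^4 - 210x^3 + 45x^2

Each diagonal entry of L is the vertex degree and each off-diagonal entry is -1 where an edge is present, 0 otherwise; in the order [1, 2, 3, 4, 5, 6, 7, 8] the diagonal is [1, 1, 2, 2, 2, 2, 2, 2]. L has integer entries, so p(x) = det(xI - L) has integer coefficients. Expanding the determinant yields x^8 - 14x^7 + 78x^6 - 218x^5 + 314x^4 - 210x^3 + 45x^2. Since p(0) = det(-L) = 0, x divides p(x). The largest eigenvalue, 3.6180, is at most the vertex count 8.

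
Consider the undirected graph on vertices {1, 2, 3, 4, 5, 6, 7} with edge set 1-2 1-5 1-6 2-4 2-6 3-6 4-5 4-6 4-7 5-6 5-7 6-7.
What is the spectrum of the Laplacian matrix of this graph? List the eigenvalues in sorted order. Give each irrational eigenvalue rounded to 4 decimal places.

Each diagonal entry of L is the vertex degree and each off-diagonal entry is -1 where an edge is present, 0 otherwise; in the order [1, 2, 3, 4, 5, 6, 7] the diagonal is [3, 3, 1, 4, 4, 6, 3]. Since every row of L sums to 0, the all-ones vector is in the kernel and 0 is an eigenvalue.

[0, 1, 2.3820, 3.3820, 4.6180, 5.6180, 7]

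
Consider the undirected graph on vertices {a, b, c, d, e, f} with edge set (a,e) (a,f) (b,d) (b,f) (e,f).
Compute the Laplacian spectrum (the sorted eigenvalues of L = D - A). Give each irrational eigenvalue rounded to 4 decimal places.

[0, 0, 0.5188, 2.3111, 3, 4.1701]

Reading degrees in the order [a, b, c, d, e, f] gives [2, 2, 0, 1, 2, 3]; set D = diag(2, 2, 0, 1, 2, 3) and form L = D - A. L is symmetric positive semidefinite, so every eigenvalue is real and nonnegative. The 2 zero eigenvalues correspond to the 2 connected components. The largest eigenvalue, 4.1701, is at most the vertex count 6. The eigenvalues sum to 10, which equals trace(L) = 2|E|.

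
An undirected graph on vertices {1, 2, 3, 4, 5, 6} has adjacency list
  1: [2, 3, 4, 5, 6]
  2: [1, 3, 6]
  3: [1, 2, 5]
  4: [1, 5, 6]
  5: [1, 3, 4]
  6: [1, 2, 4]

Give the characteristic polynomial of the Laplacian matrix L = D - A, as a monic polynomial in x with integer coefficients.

Each diagonal entry of L is the vertex degree and each off-diagonal entry is -1 where an edge is present, 0 otherwise; in the order [1, 2, 3, 4, 5, 6] the diagonal is [5, 3, 3, 3, 3, 3]. Computing det(xI - L) by cofactor expansion (or equivalently via sum-over-permutations) gives x^6 - 20x^5 + 155x^4 - 580x^3 + 1045x^2 - 726x. The constant term is 0 because L is singular (the all-ones vector lies in its kernel). There is one zero in the spectrum, matching the 1 component. The largest eigenvalue, 6, is at most the vertex count 6.

x^6 - 20x^5 + 155x^4 - 580x^3 + 1045x^2 - 726x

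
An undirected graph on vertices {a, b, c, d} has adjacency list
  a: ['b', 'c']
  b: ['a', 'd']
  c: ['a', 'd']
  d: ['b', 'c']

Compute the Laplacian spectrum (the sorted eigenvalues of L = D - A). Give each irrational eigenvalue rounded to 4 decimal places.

With the vertex order [a, b, c, d], the degrees are [2, 2, 2, 2], giving D = diag(2, 2, 2, 2) and L = D - A. Diagonalising L (or applying a numerical eigensolver to the 4x4 matrix) gives the spectrum above.

[0, 2, 2, 4]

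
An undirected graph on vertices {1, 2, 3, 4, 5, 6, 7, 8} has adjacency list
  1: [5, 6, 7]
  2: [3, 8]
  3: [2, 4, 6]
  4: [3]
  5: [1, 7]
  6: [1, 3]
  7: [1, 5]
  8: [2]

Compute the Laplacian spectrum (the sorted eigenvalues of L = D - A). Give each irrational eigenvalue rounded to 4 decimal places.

[0, 0.2137, 0.6177, 1.4977, 2.3537, 3, 3.8408, 4.4763]

Reading degrees in the order [1, 2, 3, 4, 5, 6, 7, 8] gives [3, 2, 3, 1, 2, 2, 2, 1]; set D = diag(3, 2, 3, 1, 2, 2, 2, 1) and form L = D - A. The multiplicity of 0 as a Laplacian eigenvalue equals the number of connected components. The single zero eigenvalue shows the graph is connected.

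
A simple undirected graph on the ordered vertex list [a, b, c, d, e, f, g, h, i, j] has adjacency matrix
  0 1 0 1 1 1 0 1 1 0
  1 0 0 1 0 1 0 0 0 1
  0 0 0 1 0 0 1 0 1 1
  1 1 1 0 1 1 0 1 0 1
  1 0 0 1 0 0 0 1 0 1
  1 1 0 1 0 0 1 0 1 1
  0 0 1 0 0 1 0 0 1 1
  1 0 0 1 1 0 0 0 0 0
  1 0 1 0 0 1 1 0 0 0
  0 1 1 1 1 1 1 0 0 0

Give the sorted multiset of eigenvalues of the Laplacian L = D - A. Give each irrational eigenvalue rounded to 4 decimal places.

Each diagonal entry of L is the vertex degree and each off-diagonal entry is -1 where an edge is present, 0 otherwise; in the order [a, b, c, d, e, f, g, h, i, j] the diagonal is [6, 4, 4, 7, 4, 6, 4, 3, 4, 6]. Diagonalising L (or applying a numerical eigensolver to the 10x10 matrix) gives the spectrum above. The single zero eigenvalue shows the graph is connected. By the matrix-tree theorem the graph has (1/10) * product of the nonzero eigenvalues = 154897 spanning trees.

[0, 1.8838, 3.2224, 4.0236, 4.5737, 4.7543, 6.4931, 6.8627, 7.8711, 8.3153]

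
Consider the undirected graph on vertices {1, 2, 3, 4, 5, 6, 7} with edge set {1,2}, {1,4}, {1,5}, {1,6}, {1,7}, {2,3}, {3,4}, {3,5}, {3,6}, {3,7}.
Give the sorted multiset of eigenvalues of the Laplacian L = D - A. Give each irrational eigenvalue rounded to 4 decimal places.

Reading degrees in the order [1, 2, 3, 4, 5, 6, 7] gives [5, 2, 5, 2, 2, 2, 2]; set D = diag(5, 2, 5, 2, 2, 2, 2) and form L = D - A. Since every row of L sums to 0, the all-ones vector is in the kernel and 0 is an eigenvalue. There is one zero in the spectrum, matching the 1 component.

[0, 2, 2, 2, 2, 5, 7]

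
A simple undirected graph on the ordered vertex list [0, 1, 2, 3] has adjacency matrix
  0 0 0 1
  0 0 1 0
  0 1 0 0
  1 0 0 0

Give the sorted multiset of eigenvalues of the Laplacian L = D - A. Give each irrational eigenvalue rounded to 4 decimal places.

Reading degrees in the order [0, 1, 2, 3] gives [1, 1, 1, 1]; set D = diag(1, 1, 1, 1) and form L = D - A. Diagonalising L (or applying a numerical eigensolver to the 4x4 matrix) gives the spectrum above. The 2 zero eigenvalues correspond to the 2 connected components. The eigenvalues sum to 4, which equals trace(L) = 2|E|. There are 2 zeros in the spectrum, matching the 2 components.

[0, 0, 2, 2]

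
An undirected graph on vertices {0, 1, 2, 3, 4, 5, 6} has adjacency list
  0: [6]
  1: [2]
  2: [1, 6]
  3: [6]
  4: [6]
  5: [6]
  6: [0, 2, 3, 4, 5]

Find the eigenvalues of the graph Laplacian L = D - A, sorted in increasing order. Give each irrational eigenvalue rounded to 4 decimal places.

Reading degrees in the order [0, 1, 2, 3, 4, 5, 6] gives [1, 1, 2, 1, 1, 1, 5]; set D = diag(1, 1, 2, 1, 1, 1, 5) and form L = D - A. The multiplicity of 0 as a Laplacian eigenvalue equals the number of connected components. There is one zero in the spectrum, matching the 1 component. By the matrix-tree theorem the graph has (1/7) * product of the nonzero eigenvalues = 1 spanning tree.

[0, 0.4659, 1, 1, 1, 2.4827, 6.0514]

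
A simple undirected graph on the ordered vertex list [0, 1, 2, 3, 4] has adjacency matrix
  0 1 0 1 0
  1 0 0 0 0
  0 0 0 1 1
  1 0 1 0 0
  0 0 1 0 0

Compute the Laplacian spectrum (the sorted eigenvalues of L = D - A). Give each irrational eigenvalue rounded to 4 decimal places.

Reading degrees in the order [0, 1, 2, 3, 4] gives [2, 1, 2, 2, 1]; set D = diag(2, 1, 2, 2, 1) and form L = D - A. Since every row of L sums to 0, the all-ones vector is in the kernel and 0 is an eigenvalue. The single zero eigenvalue shows the graph is connected. There is one zero in the spectrum, matching the 1 component.

[0, 0.3820, 1.3820, 2.6180, 3.6180]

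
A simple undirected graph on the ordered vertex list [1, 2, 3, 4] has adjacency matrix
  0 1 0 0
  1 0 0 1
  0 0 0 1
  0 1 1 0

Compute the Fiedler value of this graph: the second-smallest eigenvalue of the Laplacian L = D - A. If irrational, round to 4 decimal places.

Each diagonal entry of L is the vertex degree and each off-diagonal entry is -1 where an edge is present, 0 otherwise; in the order [1, 2, 3, 4] the diagonal is [1, 2, 1, 2]. Computing the eigenvalues of L and sorting gives [0, 0.5858, 2, 3.4142]. The Fiedler value lambda_2 = 0.5858 is strictly positive, so the graph is connected. The eigenvalues sum to 6, which equals trace(L) = 2|E|. The largest eigenvalue, 3.4142, is at most the vertex count 4.

0.5858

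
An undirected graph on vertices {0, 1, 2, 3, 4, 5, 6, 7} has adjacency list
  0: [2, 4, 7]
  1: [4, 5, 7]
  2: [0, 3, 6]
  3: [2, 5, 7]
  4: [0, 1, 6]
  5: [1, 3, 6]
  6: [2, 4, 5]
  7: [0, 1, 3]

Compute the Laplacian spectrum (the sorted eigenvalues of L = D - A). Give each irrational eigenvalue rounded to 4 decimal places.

[0, 2, 2, 2, 4, 4, 4, 6]

Each diagonal entry of L is the vertex degree and each off-diagonal entry is -1 where an edge is present, 0 otherwise; in the order [0, 1, 2, 3, 4, 5, 6, 7] the diagonal is [3, 3, 3, 3, 3, 3, 3, 3]. L is symmetric positive semidefinite, so every eigenvalue is real and nonnegative. The single zero eigenvalue shows the graph is connected. By the matrix-tree theorem the graph has (1/8) * product of the nonzero eigenvalues = 384 spanning trees. The eigenvalues sum to 24, which equals trace(L) = 2|E|.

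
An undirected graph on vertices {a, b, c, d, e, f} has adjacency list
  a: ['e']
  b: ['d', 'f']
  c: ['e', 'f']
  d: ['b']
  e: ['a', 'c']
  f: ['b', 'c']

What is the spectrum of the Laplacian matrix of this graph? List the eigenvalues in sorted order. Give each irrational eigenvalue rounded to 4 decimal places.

[0, 0.2679, 1, 2, 3, 3.7321]

Each diagonal entry of L is the vertex degree and each off-diagonal entry is -1 where an edge is present, 0 otherwise; in the order [a, b, c, d, e, f] the diagonal is [1, 2, 2, 1, 2, 2]. Since every row of L sums to 0, the all-ones vector is in the kernel and 0 is an eigenvalue.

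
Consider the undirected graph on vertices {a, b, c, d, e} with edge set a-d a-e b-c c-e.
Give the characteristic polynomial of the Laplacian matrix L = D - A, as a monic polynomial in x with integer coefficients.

x^5 - 8x^4 + 21x^3 - 20x^2 + 5x

Each diagonal entry of L is the vertex degree and each off-diagonal entry is -1 where an edge is present, 0 otherwise; in the order [a, b, c, d, e] the diagonal is [2, 1, 2, 1, 2]. Computing det(xI - L) by cofactor expansion (or equivalently via sum-over-permutations) gives x^5 - 8x^4 + 21x^3 - 20x^2 + 5x. The coefficient of x^4 equals -trace(L) = -8, matching the sum of degrees. The largest eigenvalue, 3.6180, is at most the vertex count 5.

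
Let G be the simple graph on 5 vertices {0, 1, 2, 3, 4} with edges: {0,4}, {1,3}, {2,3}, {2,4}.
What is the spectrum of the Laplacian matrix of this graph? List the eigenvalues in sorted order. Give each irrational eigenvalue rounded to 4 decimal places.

[0, 0.3820, 1.3820, 2.6180, 3.6180]

Reading degrees in the order [0, 1, 2, 3, 4] gives [1, 1, 2, 2, 2]; set D = diag(1, 1, 2, 2, 2) and form L = D - A. Diagonalising L (or applying a numerical eigensolver to the 5x5 matrix) gives the spectrum above. The single zero eigenvalue shows the graph is connected. By the matrix-tree theorem the graph has (1/5) * product of the nonzero eigenvalues = 1 spanning tree.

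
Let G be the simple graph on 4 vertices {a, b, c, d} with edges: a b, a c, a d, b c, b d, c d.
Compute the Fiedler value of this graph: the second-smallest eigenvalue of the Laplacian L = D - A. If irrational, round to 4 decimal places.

With the vertex order [a, b, c, d], the degrees are [3, 3, 3, 3], giving D = diag(3, 3, 3, 3) and L = D - A. The sorted Laplacian eigenvalues are [0, 4, 4, 4]; the algebraic connectivity is the second entry, 4. The largest eigenvalue, 4, is at most the vertex count 4.

4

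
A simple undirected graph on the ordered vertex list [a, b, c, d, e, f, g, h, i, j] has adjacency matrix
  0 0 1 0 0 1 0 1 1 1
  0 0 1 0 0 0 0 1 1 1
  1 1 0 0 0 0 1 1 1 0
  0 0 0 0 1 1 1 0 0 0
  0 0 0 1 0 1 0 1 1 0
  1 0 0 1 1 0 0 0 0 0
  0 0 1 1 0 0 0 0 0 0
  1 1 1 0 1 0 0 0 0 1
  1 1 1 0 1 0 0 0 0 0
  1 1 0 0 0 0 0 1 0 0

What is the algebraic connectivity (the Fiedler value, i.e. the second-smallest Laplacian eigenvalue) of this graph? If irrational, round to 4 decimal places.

1.2125

Reading degrees in the order [a, b, c, d, e, f, g, h, i, j] gives [5, 4, 5, 3, 4, 3, 2, 5, 4, 3]; set D = diag(5, 4, 5, 3, 4, 3, 2, 5, 4, 3) and form L = D - A. The smallest Laplacian eigenvalue is always 0. The next one, lambda_2 = 1.2125, measures how hard the graph is to disconnect: larger values mean better connectivity. The eigenvalues sum to 38, which equals trace(L) = 2|E|.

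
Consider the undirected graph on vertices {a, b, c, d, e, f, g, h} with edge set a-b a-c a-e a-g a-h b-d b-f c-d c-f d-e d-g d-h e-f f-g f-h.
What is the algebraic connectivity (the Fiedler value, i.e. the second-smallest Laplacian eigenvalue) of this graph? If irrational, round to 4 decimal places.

Reading degrees in the order [a, b, c, d, e, f, g, h] gives [5, 3, 3, 5, 3, 5, 3, 3]; set D = diag(5, 3, 3, 5, 3, 5, 3, 3) and form L = D - A. The sorted Laplacian eigenvalues are [0, 3, 3, 3, 3, 5, 5, 8]; the algebraic connectivity is the second entry, 3. The eigenvalues sum to 30, which equals trace(L) = 2|E|.

3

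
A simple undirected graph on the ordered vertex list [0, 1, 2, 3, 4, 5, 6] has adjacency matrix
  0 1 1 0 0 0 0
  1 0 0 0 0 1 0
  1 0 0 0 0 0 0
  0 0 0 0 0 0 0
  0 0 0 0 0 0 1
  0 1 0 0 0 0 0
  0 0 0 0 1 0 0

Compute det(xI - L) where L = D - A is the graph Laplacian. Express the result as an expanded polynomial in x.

x^7 - 8x^6 + 22x^5 - 24x^4 + 8x^3

With the vertex order [0, 1, 2, 3, 4, 5, 6], the degrees are [2, 2, 1, 0, 1, 1, 1], giving D = diag(2, 2, 1, 0, 1, 1, 1) and L = D - A. Computing det(xI - L) by cofactor expansion (or equivalently via sum-over-permutations) gives x^7 - 8x^6 + 22x^5 - 24x^4 + 8x^3. Since p(0) = det(-L) = 0, x divides p(x). The largest eigenvalue, 3.4142, is at most the vertex count 7. The eigenvalues sum to 8, which equals trace(L) = 2|E|.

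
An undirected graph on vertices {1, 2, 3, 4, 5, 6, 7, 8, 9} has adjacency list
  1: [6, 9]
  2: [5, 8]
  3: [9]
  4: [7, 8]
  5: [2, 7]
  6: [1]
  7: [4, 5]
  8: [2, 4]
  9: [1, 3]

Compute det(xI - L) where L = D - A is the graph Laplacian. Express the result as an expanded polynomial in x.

x^9 - 16x^8 + 105x^7 - 364x^6 + 715x^5 - 790x^4 + 450x^3 - 100x^2

Each diagonal entry of L is the vertex degree and each off-diagonal entry is -1 where an edge is present, 0 otherwise; in the order [1, 2, 3, 4, 5, 6, 7, 8, 9] the diagonal is [2, 2, 1, 2, 2, 1, 2, 2, 2]. L has integer entries, so p(x) = det(xI - L) has integer coefficients. Expanding the determinant yields x^9 - 16x^8 + 105x^7 - 364x^6 + 715x^5 - 790x^4 + 450x^3 - 100x^2. Since p(0) = det(-L) = 0, x divides p(x). The largest eigenvalue, 3.6180, is at most the vertex count 9.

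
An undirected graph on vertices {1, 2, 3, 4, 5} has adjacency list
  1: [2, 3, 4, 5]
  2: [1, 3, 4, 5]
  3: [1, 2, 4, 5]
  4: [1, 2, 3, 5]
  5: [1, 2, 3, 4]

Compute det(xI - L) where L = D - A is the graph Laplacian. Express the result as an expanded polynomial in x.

With the vertex order [1, 2, 3, 4, 5], the degrees are [4, 4, 4, 4, 4], giving D = diag(4, 4, 4, 4, 4) and L = D - A. Computing det(xI - L) by cofactor expansion (or equivalently via sum-over-permutations) gives x^5 - 20x^4 + 150x^3 - 500x^2 + 625x. Since p(0) = det(-L) = 0, x divides p(x). By the matrix-tree theorem the graph has (1/5) * product of the nonzero eigenvalues = 125 spanning trees.

x^5 - 20x^4 + 150x^3 - 500x^2 + 625x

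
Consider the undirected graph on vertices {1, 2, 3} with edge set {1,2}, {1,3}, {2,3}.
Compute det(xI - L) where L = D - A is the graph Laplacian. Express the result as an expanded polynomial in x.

Each diagonal entry of L is the vertex degree and each off-diagonal entry is -1 where an edge is present, 0 otherwise; in the order [1, 2, 3] the diagonal is [2, 2, 2]. L has integer entries, so p(x) = det(xI - L) has integer coefficients. Expanding the determinant yields x^3 - 6x^2 + 9x. Since p(0) = det(-L) = 0, x divides p(x). By the matrix-tree theorem the graph has (1/3) * product of the nonzero eigenvalues = 3 spanning trees. The largest eigenvalue, 3, is at most the vertex count 3.

x^3 - 6x^2 + 9x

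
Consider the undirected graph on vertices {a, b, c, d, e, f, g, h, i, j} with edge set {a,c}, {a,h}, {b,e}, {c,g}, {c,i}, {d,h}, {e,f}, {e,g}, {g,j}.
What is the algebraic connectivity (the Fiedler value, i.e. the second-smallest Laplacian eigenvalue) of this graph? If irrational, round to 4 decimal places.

0.1614

Reading degrees in the order [a, b, c, d, e, f, g, h, i, j] gives [2, 1, 3, 1, 3, 1, 3, 2, 1, 1]; set D = diag(2, 1, 3, 1, 3, 1, 3, 2, 1, 1) and form L = D - A. Computing the eigenvalues of L and sorting gives [0, 0.1614, 0.4439, 0.6905, 1, 1.4077, 2.4604, 3.0833, 3.9006, 4.8522]. The Fiedler value lambda_2 = 0.1614 is strictly positive, so the graph is connected. There is one zero in the spectrum, matching the 1 component.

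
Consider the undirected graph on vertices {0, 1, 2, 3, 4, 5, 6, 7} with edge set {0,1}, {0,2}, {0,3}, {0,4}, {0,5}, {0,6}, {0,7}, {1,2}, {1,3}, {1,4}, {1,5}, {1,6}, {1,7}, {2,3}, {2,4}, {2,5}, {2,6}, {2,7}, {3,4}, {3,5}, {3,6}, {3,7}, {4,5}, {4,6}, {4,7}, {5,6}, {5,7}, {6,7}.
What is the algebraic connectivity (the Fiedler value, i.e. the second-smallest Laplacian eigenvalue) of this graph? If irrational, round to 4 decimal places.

With the vertex order [0, 1, 2, 3, 4, 5, 6, 7], the degrees are [7, 7, 7, 7, 7, 7, 7, 7], giving D = diag(7, 7, 7, 7, 7, 7, 7, 7) and L = D - A. Computing the eigenvalues of L and sorting gives [0, 8, 8, 8, 8, 8, 8, 8]. The Fiedler value lambda_2 = 8 is strictly positive, so the graph is connected.

8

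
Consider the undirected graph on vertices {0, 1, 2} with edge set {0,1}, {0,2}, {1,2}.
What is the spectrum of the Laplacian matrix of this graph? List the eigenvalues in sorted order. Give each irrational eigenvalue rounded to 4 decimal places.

Each diagonal entry of L is the vertex degree and each off-diagonal entry is -1 where an edge is present, 0 otherwise; in the order [0, 1, 2] the diagonal is [2, 2, 2]. The multiplicity of 0 as a Laplacian eigenvalue equals the number of connected components. The largest eigenvalue, 3, is at most the vertex count 3.

[0, 3, 3]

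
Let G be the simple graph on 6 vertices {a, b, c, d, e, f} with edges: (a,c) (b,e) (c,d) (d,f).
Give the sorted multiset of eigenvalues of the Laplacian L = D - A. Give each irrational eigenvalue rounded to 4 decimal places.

Each diagonal entry of L is the vertex degree and each off-diagonal entry is -1 where an edge is present, 0 otherwise; in the order [a, b, c, d, e, f] the diagonal is [1, 1, 2, 2, 1, 1]. L is symmetric positive semidefinite, so every eigenvalue is real and nonnegative. The 2 zero eigenvalues correspond to the 2 connected components. The largest eigenvalue, 3.4142, is at most the vertex count 6.

[0, 0, 0.5858, 2, 2, 3.4142]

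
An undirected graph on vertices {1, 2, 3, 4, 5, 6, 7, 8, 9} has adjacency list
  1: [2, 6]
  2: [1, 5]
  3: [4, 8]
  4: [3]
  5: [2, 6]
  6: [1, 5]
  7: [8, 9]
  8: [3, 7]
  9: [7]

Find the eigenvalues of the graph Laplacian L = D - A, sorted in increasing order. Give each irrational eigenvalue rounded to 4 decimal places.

With the vertex order [1, 2, 3, 4, 5, 6, 7, 8, 9], the degrees are [2, 2, 2, 1, 2, 2, 2, 2, 1], giving D = diag(2, 2, 2, 1, 2, 2, 2, 2, 1) and L = D - A. L is symmetric positive semidefinite, so every eigenvalue is real and nonnegative. The 2 zero eigenvalues correspond to the 2 connected components.

[0, 0, 0.3820, 1.3820, 2, 2, 2.6180, 3.6180, 4]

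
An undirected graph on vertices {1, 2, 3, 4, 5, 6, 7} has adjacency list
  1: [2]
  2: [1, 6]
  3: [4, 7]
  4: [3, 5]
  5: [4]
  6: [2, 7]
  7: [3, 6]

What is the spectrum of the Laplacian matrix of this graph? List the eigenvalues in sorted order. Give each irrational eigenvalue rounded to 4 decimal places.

Each diagonal entry of L is the vertex degree and each off-diagonal entry is -1 where an edge is present, 0 otherwise; in the order [1, 2, 3, 4, 5, 6, 7] the diagonal is [1, 2, 2, 2, 1, 2, 2]. Since every row of L sums to 0, the all-ones vector is in the kernel and 0 is an eigenvalue. The single zero eigenvalue shows the graph is connected.

[0, 0.1981, 0.7530, 1.5550, 2.4450, 3.2470, 3.8019]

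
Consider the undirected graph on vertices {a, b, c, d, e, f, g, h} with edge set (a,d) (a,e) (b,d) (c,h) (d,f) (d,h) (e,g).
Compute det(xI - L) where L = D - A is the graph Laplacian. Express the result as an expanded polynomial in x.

With the vertex order [a, b, c, d, e, f, g, h], the degrees are [2, 1, 1, 4, 2, 1, 1, 2], giving D = diag(2, 1, 1, 4, 2, 1, 1, 2) and L = D - A. Computing det(xI - L) by cofactor expansion (or equivalently via sum-over-permutations) gives x^8 - 14x^7 + 75x^6 - 198x^5 + 275x^4 - 198x^3 + 67x^2 - 8x. The constant term is 0 because L is singular (the all-ones vector lies in its kernel). There is one zero in the spectrum, matching the 1 component.

x^8 - 14x^7 + 75x^6 - 198x^5 + 275x^4 - 198x^3 + 67x^2 - 8x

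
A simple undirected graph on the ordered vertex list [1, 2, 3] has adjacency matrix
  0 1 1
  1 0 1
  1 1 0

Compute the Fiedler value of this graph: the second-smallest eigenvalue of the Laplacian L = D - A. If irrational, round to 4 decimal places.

With the vertex order [1, 2, 3], the degrees are [2, 2, 2], giving D = diag(2, 2, 2) and L = D - A. The smallest Laplacian eigenvalue is always 0. The next one, lambda_2 = 3, measures how hard the graph is to disconnect: larger values mean better connectivity. There is one zero in the spectrum, matching the 1 component.

3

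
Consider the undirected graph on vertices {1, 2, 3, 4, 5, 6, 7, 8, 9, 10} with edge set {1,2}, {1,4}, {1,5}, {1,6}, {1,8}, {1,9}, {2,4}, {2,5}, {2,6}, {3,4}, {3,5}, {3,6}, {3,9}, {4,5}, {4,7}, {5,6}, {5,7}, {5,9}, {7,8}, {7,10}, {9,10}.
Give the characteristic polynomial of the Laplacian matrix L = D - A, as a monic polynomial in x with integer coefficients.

Each diagonal entry of L is the vertex degree and each off-diagonal entry is -1 where an edge is present, 0 otherwise; in the order [1, 2, 3, 4, 5, 6, 7, 8, 9, 10] the diagonal is [6, 4, 4, 5, 7, 4, 4, 2, 4, 2]. L has integer entries, so p(x) = det(xI - L) has integer coefficients. Expanding the determinant yields x^10 - 42x^9 + 762x^8 - 7822x^7 + 49944x^6 - 205106x^5 + 539838x^4 - 874422x^3 + 787436x^2 - 299480x. Since p(0) = det(-L) = 0, x divides p(x).

x^10 - 42x^9 + 762x^8 - 7822x^7 + 49944x^6 - 205106x^5 + 539838x^4 - 874422x^3 + 787436x^2 - 299480x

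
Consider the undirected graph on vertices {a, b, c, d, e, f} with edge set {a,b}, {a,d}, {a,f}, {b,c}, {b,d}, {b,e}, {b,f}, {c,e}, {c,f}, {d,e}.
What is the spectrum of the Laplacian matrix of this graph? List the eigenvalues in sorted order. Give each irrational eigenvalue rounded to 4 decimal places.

[0, 2.3820, 2.3820, 4.6180, 4.6180, 6]

Reading degrees in the order [a, b, c, d, e, f] gives [3, 5, 3, 3, 3, 3]; set D = diag(3, 5, 3, 3, 3, 3) and form L = D - A. The multiplicity of 0 as a Laplacian eigenvalue equals the number of connected components. The single zero eigenvalue shows the graph is connected. The largest eigenvalue, 6, is at most the vertex count 6. The eigenvalues sum to 20, which equals trace(L) = 2|E|.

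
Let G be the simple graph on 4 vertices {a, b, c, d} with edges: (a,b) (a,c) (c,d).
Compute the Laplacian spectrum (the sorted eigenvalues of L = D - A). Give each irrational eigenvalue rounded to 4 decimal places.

[0, 0.5858, 2, 3.4142]

Each diagonal entry of L is the vertex degree and each off-diagonal entry is -1 where an edge is present, 0 otherwise; in the order [a, b, c, d] the diagonal is [2, 1, 2, 1]. L is symmetric positive semidefinite, so every eigenvalue is real and nonnegative. The single zero eigenvalue shows the graph is connected. The eigenvalues sum to 6, which equals trace(L) = 2|E|.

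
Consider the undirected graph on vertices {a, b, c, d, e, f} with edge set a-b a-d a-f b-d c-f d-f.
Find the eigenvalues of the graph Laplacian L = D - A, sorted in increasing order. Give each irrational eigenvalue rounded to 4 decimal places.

[0, 0, 0.8299, 2.6889, 4, 4.4812]

Each diagonal entry of L is the vertex degree and each off-diagonal entry is -1 where an edge is present, 0 otherwise; in the order [a, b, c, d, e, f] the diagonal is [3, 2, 1, 3, 0, 3]. The multiplicity of 0 as a Laplacian eigenvalue equals the number of connected components. The 2 zero eigenvalues correspond to the 2 connected components. The eigenvalues sum to 12, which equals trace(L) = 2|E|.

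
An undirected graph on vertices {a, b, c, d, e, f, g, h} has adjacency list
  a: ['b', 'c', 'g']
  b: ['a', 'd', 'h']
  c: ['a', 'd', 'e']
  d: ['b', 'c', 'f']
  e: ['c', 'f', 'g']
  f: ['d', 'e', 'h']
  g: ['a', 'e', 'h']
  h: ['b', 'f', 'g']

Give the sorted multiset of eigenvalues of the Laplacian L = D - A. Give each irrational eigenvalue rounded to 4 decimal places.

[0, 2, 2, 2, 4, 4, 4, 6]

With the vertex order [a, b, c, d, e, f, g, h], the degrees are [3, 3, 3, 3, 3, 3, 3, 3], giving D = diag(3, 3, 3, 3, 3, 3, 3, 3) and L = D - A. L is symmetric positive semidefinite, so every eigenvalue is real and nonnegative. The largest eigenvalue, 6, is at most the vertex count 8.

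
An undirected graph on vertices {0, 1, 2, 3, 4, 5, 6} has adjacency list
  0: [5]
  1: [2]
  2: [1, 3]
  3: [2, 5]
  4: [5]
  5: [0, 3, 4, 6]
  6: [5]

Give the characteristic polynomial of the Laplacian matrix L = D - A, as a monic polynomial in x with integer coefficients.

x^7 - 12x^6 + 52x^5 - 104x^4 + 102x^3 - 46x^2 + 7x

Reading degrees in the order [0, 1, 2, 3, 4, 5, 6] gives [1, 1, 2, 2, 1, 4, 1]; set D = diag(1, 1, 2, 2, 1, 4, 1) and form L = D - A. Computing det(xI - L) by cofactor expansion (or equivalently via sum-over-permutations) gives x^7 - 12x^6 + 52x^5 - 104x^4 + 102x^3 - 46x^2 + 7x. The constant term is 0 because L is singular (the all-ones vector lies in its kernel). The eigenvalues sum to 12, which equals trace(L) = 2|E|.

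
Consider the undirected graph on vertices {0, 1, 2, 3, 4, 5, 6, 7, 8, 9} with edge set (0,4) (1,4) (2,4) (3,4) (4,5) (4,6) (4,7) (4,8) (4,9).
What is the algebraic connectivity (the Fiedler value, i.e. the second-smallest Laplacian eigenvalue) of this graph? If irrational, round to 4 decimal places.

1

Each diagonal entry of L is the vertex degree and each off-diagonal entry is -1 where an edge is present, 0 otherwise; in the order [0, 1, 2, 3, 4, 5, 6, 7, 8, 9] the diagonal is [1, 1, 1, 1, 9, 1, 1, 1, 1, 1]. Computing the eigenvalues of L and sorting gives [0, 1, 1, 1, 1, 1, 1, 1, 1, 10]. The Fiedler value lambda_2 = 1 is strictly positive, so the graph is connected. The largest eigenvalue, 10, is at most the vertex count 10. There is one zero in the spectrum, matching the 1 component.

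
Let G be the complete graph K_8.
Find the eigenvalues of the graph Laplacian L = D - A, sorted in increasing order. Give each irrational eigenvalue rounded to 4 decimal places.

[0, 8, 8, 8, 8, 8, 8, 8]

The graph has 8 vertices and degree multiset [7, 7, 7, 7, 7, 7, 7, 7]; D is the diagonal matrix of degrees and L = D - A. L is symmetric positive semidefinite, so every eigenvalue is real and nonnegative. The single zero eigenvalue shows the graph is connected. By the matrix-tree theorem the graph has (1/8) * product of the nonzero eigenvalues = 262144 spanning trees.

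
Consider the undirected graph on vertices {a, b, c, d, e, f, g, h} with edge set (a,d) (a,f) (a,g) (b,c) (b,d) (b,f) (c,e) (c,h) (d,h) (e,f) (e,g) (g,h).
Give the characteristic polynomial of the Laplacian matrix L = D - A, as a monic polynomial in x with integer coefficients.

x^8 - 24x^7 + 240x^6 - 1296x^5 + 4080x^4 - 7488x^3 + 7424x^2 - 3072x

Reading degrees in the order [a, b, c, d, e, f, g, h] gives [3, 3, 3, 3, 3, 3, 3, 3]; set D = diag(3, 3, 3, 3, 3, 3, 3, 3) and form L = D - A. The eigenvalues of L are [0, 2, 2, 2, 4, 4, 4, 6]; the characteristic polynomial is the product of (x - lambda_i), which multiplies out to x^8 - 24x^7 + 240x^6 - 1296x^5 + 4080x^4 - 7488x^3 + 7424x^2 - 3072x. The constant term is 0 because L is singular (the all-ones vector lies in its kernel). The eigenvalues sum to 24, which equals trace(L) = 2|E|.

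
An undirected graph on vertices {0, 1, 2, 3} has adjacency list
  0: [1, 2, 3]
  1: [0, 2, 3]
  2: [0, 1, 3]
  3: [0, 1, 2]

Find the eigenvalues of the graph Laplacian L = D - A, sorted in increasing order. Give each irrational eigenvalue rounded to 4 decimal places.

Each diagonal entry of L is the vertex degree and each off-diagonal entry is -1 where an edge is present, 0 otherwise; in the order [0, 1, 2, 3] the diagonal is [3, 3, 3, 3]. Since every row of L sums to 0, the all-ones vector is in the kernel and 0 is an eigenvalue. The single zero eigenvalue shows the graph is connected. There is one zero in the spectrum, matching the 1 component.

[0, 4, 4, 4]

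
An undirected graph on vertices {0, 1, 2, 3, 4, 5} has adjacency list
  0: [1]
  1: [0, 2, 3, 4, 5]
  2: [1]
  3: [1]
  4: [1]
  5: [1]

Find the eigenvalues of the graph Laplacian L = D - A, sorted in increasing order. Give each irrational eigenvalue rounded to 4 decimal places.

[0, 1, 1, 1, 1, 6]

Each diagonal entry of L is the vertex degree and each off-diagonal entry is -1 where an edge is present, 0 otherwise; in the order [0, 1, 2, 3, 4, 5] the diagonal is [1, 5, 1, 1, 1, 1]. Diagonalising L (or applying a numerical eigensolver to the 6x6 matrix) gives the spectrum above. The single zero eigenvalue shows the graph is connected. The largest eigenvalue, 6, is at most the vertex count 6. There is one zero in the spectrum, matching the 1 component.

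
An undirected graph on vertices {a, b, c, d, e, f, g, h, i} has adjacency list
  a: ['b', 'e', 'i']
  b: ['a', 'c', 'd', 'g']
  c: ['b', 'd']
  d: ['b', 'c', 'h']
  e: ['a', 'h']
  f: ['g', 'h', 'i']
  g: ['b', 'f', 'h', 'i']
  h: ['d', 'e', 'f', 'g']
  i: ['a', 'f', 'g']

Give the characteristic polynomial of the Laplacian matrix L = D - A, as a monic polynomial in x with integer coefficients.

Reading degrees in the order [a, b, c, d, e, f, g, h, i] gives [3, 4, 2, 3, 2, 3, 4, 4, 3]; set D = diag(3, 4, 2, 3, 2, 3, 4, 4, 3) and form L = D - A. Computing det(xI - L) by cofactor expansion (or equivalently via sum-over-permutations) gives x^9 - 28x^8 + 332x^7 - 2170x^6 + 8516x^5 - 20444x^4 + 29143x^3 - 22400x^2 + 7056x. The coefficient of x^8 equals -trace(L) = -28, matching the sum of degrees. By the matrix-tree theorem the graph has (1/9) * product of the nonzero eigenvalues = 784 spanning trees.

x^9 - 28x^8 + 332x^7 - 2170x^6 + 8516x^5 - 20444x^4 + 29143x^3 - 22400x^2 + 7056x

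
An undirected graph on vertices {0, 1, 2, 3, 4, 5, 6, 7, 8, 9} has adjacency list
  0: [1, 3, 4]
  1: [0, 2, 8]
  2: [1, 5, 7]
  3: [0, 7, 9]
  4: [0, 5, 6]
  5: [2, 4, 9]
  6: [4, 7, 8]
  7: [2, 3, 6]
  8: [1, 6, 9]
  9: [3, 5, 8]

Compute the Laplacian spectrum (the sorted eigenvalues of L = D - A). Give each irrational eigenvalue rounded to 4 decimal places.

Reading degrees in the order [0, 1, 2, 3, 4, 5, 6, 7, 8, 9] gives [3, 3, 3, 3, 3, 3, 3, 3, 3, 3]; set D = diag(3, 3, 3, 3, 3, 3, 3, 3, 3, 3) and form L = D - A. The multiplicity of 0 as a Laplacian eigenvalue equals the number of connected components. The single zero eigenvalue shows the graph is connected. The largest eigenvalue, 5, is at most the vertex count 10. There is one zero in the spectrum, matching the 1 component.

[0, 2, 2, 2, 2, 2, 5, 5, 5, 5]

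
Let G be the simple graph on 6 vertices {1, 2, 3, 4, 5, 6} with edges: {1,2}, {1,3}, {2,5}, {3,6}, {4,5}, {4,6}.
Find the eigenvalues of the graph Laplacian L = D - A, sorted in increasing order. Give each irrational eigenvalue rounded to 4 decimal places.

[0, 1, 1, 3, 3, 4]

Reading degrees in the order [1, 2, 3, 4, 5, 6] gives [2, 2, 2, 2, 2, 2]; set D = diag(2, 2, 2, 2, 2, 2) and form L = D - A. The multiplicity of 0 as a Laplacian eigenvalue equals the number of connected components. There is one zero in the spectrum, matching the 1 component. By the matrix-tree theorem the graph has (1/6) * product of the nonzero eigenvalues = 6 spanning trees.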